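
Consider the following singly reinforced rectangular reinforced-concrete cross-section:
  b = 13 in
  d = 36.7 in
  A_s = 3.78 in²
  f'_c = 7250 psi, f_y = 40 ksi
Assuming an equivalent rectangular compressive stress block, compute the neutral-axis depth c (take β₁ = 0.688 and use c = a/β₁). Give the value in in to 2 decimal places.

T = A_s f_y = 3.78 × 40 = 151.2 kips.
a = T/(0.85 f'_c b) = 151.2/(0.85 × 7.25 × 13) = 1.8873 in.
With β₁ = 0.688, c = a/β₁ = 1.8873/0.688 = 2.74 in.

c ≈ 2.74 in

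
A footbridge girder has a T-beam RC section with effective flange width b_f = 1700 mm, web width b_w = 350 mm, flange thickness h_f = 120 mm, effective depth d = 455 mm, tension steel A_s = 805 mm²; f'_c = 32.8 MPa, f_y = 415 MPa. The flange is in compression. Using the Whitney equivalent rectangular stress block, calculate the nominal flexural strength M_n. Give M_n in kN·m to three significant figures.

Tension: T = A_s f_y = 805 × 415 = 334075 N.
Try a within the flange: a = T/(0.85 f'_c b_f) = 334075/(0.85 × 32.8 × 1700) = 7.05 mm.
Since a = 7.05 ≤ h_f = 120 mm, the stress block lies entirely in the flange; analyse as a rectangular beam of width b_f.
M_n = T(d − a/2) = 334075 × (455 − 3.525) = 150.83 × 10⁶ N·mm.
M_n = 150.83 kN·m.

M_n ≈ 151 kN·m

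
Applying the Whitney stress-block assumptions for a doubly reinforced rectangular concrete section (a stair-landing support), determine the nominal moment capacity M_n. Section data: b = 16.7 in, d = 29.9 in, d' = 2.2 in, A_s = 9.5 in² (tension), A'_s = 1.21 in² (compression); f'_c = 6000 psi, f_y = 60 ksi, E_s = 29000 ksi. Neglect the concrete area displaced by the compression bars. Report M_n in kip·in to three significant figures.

M_n ≈ 15400 kip·in

Assume both steels yield.
a = (A_s − A'_s) f_y/(0.85 f'_c b) = (9.5 − 1.21) × 60/(0.85 × 6 × 16.7) = 5.840 in.
c = a/β₁ = 5.840/0.75 = 7.787 in; ε'_s = 0.003(c − d')/c = 0.0022 ≥ ε_y = 0.0021, so the compression steel yields.
M_n = (A_s − A'_s) f_y (d − a/2) + A'_s f_y (d − d') = 497.4 × (29.9 − 2.92) + 72.6 × (29.9 − 2.2) = 13419.9 + 2011.0 = 15430.9 kip·in.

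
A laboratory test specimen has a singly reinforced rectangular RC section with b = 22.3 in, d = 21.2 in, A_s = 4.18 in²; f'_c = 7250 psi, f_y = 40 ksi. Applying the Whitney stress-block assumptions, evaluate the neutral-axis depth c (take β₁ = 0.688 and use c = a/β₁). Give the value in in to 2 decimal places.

c ≈ 1.77 in

T = A_s f_y = 4.18 × 40 = 167.2 kips.
a = T/(0.85 f'_c b) = 167.2/(0.85 × 7.25 × 22.3) = 1.2167 in.
With β₁ = 0.688, c = a/β₁ = 1.2167/0.688 = 1.77 in.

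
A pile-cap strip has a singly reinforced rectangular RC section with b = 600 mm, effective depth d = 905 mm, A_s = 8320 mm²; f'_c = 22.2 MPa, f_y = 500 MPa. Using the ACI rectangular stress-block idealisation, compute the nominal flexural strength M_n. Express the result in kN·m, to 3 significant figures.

M_n ≈ 3000 kN·m

T = A_s f_y = 8320 × 500 = 4160000 N = 4160 kN.
From C = T: a = T/(0.85 f'_c b) = 4160000/(0.85 × 22.2 × 600) = 367.43 mm.
M_n = T(d − a/2) = 4160 kN × (905 − 183.715) mm = 3000.55 kN·m.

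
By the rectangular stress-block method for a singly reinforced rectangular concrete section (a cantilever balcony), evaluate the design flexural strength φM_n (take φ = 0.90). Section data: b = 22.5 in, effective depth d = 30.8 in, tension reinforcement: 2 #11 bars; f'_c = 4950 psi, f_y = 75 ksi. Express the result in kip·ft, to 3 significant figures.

φM_n ≈ 519 kip·ft

A_s = 2 × 1.56 = 3.12 in².
T = A_s f_y = 3.12 × 75 = 234 kips.
a = T/(0.85 f'_c b) = 234/(0.85 × 4.95 × 22.5) = 2.472 in.
M_n = T(d − a/2) = 234 × (30.8 − 1.236) = 6918.0 kip·in = 6918.0/12 = 576.50 kip·ft.
φM_n = 0.90 × 576.50 = 518.85 kip·ft.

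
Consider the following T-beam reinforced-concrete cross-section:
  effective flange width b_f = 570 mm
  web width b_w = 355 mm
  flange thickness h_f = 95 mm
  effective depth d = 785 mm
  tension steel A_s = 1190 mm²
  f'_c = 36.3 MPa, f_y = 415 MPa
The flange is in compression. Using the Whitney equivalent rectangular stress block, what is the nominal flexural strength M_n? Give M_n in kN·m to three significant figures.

Tension: T = A_s f_y = 1190 × 415 = 493850 N.
Try a within the flange: a = T/(0.85 f'_c b_f) = 493850/(0.85 × 36.3 × 570) = 28.08 mm.
Since a = 28.08 ≤ h_f = 95 mm, the stress block lies entirely in the flange; analyse as a rectangular beam of width b_f.
M_n = T(d − a/2) = 493850 × (785 − 14.04) = 380.74 × 10⁶ N·mm.
M_n = 380.74 kN·m.

M_n ≈ 381 kN·m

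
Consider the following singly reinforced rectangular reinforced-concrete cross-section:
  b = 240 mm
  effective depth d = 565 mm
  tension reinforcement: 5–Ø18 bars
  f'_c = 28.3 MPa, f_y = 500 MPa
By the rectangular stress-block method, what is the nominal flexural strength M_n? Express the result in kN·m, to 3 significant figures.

M_n ≈ 324 kN·m

A_s = 5 × 254 = 1270 mm².
T = A_s f_y = 1270 × 500 = 635000 N = 635 kN.
From C = T: a = T/(0.85 f'_c b) = 635000/(0.85 × 28.3 × 240) = 109.99 mm.
M_n = T(d − a/2) = 635 kN × (565 − 54.995) mm = 323.85 kN·m.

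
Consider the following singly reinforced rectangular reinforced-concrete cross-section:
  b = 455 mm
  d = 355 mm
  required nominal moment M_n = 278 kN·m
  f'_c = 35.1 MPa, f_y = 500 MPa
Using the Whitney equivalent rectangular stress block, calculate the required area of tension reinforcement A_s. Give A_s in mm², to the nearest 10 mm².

With M_n = 0.85 f'_c a b (d − a/2), solve the quadratic for a:
a = d − √(d² − 2M_n/(0.85 f'_c b)) = 355 − √(355² − 2 × 278×10⁶/(0.85 × 35.1 × 455)) = 63.34 mm.
A_s = 0.85 f'_c a b / f_y = 0.85 × 35.1 × 63.34 × 455 / 500 = 1719.7 mm².

A_s ≈ 1720 mm²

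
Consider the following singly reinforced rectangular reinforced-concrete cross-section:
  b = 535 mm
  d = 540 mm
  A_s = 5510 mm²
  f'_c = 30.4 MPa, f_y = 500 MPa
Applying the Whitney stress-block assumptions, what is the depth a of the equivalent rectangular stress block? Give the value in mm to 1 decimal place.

T = A_s f_y = 5510 × 500 = 2755000 N = 2755 kN.
Setting C = 0.85 f'_c a b equal to T: a = 2755000/(0.85 × 30.4 × 535) = 199.3 mm.

a ≈ 199.3 mm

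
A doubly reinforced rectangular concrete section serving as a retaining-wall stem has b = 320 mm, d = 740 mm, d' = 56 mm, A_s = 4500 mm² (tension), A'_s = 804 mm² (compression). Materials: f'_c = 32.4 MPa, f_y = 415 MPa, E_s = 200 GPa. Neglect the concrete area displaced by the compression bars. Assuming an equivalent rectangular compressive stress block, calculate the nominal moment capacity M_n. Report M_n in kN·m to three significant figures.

M_n ≈ 1230 kN·m

Assume both tension and compression steel yield.
Net tension couple steel: A_s − A'_s = 3696 mm².
a = (A_s − A'_s) f_y / (0.85 f'_c b) = 1533840/(0.85 × 32.4 × 320) = 174.05 mm.
c = a/β₁ = 174.05/0.819 = 212.52 mm; ε'_s = 0.003(c − d')/c = 0.0022 ≥ f_y/E_s = 0.0021, so compression steel does yield.
M_n = (A_s − A'_s) f_y (d − a/2) + A'_s f_y (d − d') = [1533840 × (740 − 87.025) + 333660 × (740 − 56)] × 10⁻⁶ = 1001.56 + 228.22 = 1229.78 kN·m.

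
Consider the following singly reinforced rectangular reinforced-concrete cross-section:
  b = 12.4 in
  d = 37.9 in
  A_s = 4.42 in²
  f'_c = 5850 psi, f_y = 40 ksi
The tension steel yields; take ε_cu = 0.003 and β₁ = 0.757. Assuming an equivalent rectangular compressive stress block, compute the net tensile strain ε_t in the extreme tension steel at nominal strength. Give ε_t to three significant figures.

a = A_s f_y/(0.85 f'_c b) = 2.867 in.
β₁ = 0.757, so c = a/β₁ = 2.867/0.757 = 3.787 in.
From the linear strain diagram with ε_cu = 0.003: ε_t = 0.003 (d − c)/c = 0.003 × (37.9 − 3.787)/3.787 = 0.0270.
Since ε_t ≥ 0.005, the section is tension-controlled.

ε_t ≈ 0.0270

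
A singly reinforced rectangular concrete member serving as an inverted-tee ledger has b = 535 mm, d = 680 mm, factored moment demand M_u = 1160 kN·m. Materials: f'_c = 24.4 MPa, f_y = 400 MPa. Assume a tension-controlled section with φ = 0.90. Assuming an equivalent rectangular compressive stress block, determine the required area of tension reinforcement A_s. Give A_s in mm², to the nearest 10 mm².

M_n = M_u/φ = 1160/0.90 = 1288.89 kN·m.
With M_n = 0.85 f'_c a b (d − a/2), solve the quadratic for a:
a = d − √(d² − 2M_n/(0.85 f'_c b)) = 680 − √(680² − 2 × 1288.89×10⁶/(0.85 × 24.4 × 535)) = 200.33 mm.
A_s = 0.85 f'_c a b / f_y = 0.85 × 24.4 × 200.33 × 535 / 400 = 5557.1 mm².

A_s ≈ 5560 mm²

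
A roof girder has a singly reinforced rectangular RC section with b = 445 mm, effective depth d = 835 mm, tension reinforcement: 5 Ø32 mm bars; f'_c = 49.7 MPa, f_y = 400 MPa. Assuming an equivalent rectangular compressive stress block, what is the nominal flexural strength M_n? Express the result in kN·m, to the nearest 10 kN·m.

M_n ≈ 1270 kN·m

A_s = 5 × 804 = 4020 mm².
T = A_s f_y = 4020 × 400 = 1608000 N = 1608 kN.
From C = T: a = T/(0.85 f'_c b) = 1608000/(0.85 × 49.7 × 445) = 85.54 mm.
M_n = T(d − a/2) = 1608 kN × (835 − 42.77) mm = 1273.91 kN·m.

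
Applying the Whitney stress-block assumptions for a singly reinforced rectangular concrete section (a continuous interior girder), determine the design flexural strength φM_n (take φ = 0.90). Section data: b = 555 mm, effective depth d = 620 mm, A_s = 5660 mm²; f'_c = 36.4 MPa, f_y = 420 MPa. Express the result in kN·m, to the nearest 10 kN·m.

φM_n ≈ 1180 kN·m

T = A_s f_y = 5660 × 420 = 2377200 N = 2377.2 kN.
From C = T: a = T/(0.85 f'_c b) = 2377200/(0.85 × 36.4 × 555) = 138.44 mm.
M_n = T(d − a/2) = 2377.2 kN × (620 − 69.22) mm = 1309.31 kN·m.
φM_n = 0.90 × 1309.31 = 1178.38 kN·m.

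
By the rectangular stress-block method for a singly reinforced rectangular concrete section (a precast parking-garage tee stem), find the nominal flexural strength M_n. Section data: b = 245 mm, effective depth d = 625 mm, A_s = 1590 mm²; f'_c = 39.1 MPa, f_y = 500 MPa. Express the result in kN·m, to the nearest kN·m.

T = A_s f_y = 1590 × 500 = 795000 N = 795 kN.
From C = T: a = T/(0.85 f'_c b) = 795000/(0.85 × 39.1 × 245) = 97.63 mm.
M_n = T(d − a/2) = 795 kN × (625 − 48.815) mm = 458.07 kN·m.

M_n ≈ 458 kN·m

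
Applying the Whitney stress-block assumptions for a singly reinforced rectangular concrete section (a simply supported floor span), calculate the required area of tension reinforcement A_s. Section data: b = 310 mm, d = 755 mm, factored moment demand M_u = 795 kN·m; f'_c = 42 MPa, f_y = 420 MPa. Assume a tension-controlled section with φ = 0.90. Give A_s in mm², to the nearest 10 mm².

M_n = M_u/φ = 795/0.90 = 883.333 kN·m.
With M_n = 0.85 f'_c a b (d − a/2), solve the quadratic for a:
a = d − √(d² − 2M_n/(0.85 f'_c b)) = 755 − √(755² − 2 × 883.333×10⁶/(0.85 × 42 × 310)) = 114.38 mm.
A_s = 0.85 f'_c a b / f_y = 0.85 × 42 × 114.38 × 310 / 420 = 3013.9 mm².

A_s ≈ 3010 mm²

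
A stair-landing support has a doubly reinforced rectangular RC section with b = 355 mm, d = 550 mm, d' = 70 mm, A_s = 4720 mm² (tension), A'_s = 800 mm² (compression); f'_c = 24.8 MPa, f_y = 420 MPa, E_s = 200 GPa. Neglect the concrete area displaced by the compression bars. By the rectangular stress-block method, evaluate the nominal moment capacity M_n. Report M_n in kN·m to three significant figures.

M_n ≈ 886 kN·m

Assume both tension and compression steel yield.
Net tension couple steel: A_s − A'_s = 3920 mm².
a = (A_s − A'_s) f_y / (0.85 f'_c b) = 1646400/(0.85 × 24.8 × 355) = 220.01 mm.
c = a/β₁ = 220.01/0.85 = 258.84 mm; ε'_s = 0.003(c − d')/c = 0.0022 ≥ f_y/E_s = 0.0021, so compression steel does yield.
M_n = (A_s − A'_s) f_y (d − a/2) + A'_s f_y (d − d') = [1646400 × (550 − 110.005) + 336000 × (550 − 70)] × 10⁻⁶ = 724.41 + 161.28 = 885.69 kN·m.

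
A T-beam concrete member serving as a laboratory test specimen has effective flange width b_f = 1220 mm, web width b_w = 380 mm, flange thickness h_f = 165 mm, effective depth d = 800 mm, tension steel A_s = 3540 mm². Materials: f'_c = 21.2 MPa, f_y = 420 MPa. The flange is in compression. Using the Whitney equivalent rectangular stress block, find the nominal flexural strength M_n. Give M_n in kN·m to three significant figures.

M_n ≈ 1140 kN·m

Tension: T = A_s f_y = 3540 × 420 = 1486800 N.
Try a within the flange: a = T/(0.85 f'_c b_f) = 1486800/(0.85 × 21.2 × 1220) = 67.63 mm.
Since a = 67.63 ≤ h_f = 165 mm, the stress block lies entirely in the flange; analyse as a rectangular beam of width b_f.
M_n = T(d − a/2) = 1486800 × (800 − 33.815) = 1139.16 × 10⁶ N·mm.
M_n = 1139.16 kN·m.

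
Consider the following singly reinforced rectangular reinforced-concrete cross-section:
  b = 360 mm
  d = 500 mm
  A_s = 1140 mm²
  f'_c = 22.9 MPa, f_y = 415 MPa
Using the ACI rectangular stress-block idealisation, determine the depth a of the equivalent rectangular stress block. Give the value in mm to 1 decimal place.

a ≈ 67.5 mm

T = A_s f_y = 1140 × 415 = 473100 N = 473.1 kN.
Setting C = 0.85 f'_c a b equal to T: a = 473100/(0.85 × 22.9 × 360) = 67.5 mm.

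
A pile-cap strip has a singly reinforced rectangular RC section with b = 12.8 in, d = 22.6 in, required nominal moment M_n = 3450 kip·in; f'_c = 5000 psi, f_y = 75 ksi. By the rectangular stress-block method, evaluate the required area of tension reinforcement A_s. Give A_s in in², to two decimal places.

From M_n = 0.85 f'_c a b (d − a/2):
a = d − √(d² − 2M_n/(0.85 f'_c b)) = 22.6 − √(22.6² − 2 × 3450/(0.85 × 5 × 12.8)) = 3.006 in.
A_s = 0.85 f'_c a b / f_y = 0.85 × 5 × 3.006 × 12.8 / 75 = 2.180 in².

A_s ≈ 2.18 in²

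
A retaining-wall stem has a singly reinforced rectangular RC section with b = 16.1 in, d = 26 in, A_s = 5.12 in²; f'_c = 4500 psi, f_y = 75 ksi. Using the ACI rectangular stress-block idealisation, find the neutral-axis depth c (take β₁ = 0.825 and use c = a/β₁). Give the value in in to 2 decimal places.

T = A_s f_y = 5.12 × 75 = 384 kips.
a = T/(0.85 f'_c b) = 384/(0.85 × 4.5 × 16.1) = 6.2355 in.
With β₁ = 0.825, c = a/β₁ = 6.2355/0.825 = 7.56 in.

c ≈ 7.56 in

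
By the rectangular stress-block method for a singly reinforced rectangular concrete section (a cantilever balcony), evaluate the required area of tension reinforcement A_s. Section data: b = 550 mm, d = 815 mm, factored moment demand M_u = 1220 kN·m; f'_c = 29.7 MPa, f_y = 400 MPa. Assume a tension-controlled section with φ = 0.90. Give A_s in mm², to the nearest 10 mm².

A_s ≈ 4520 mm²

M_n = M_u/φ = 1220/0.90 = 1355.56 kN·m.
With M_n = 0.85 f'_c a b (d − a/2), solve the quadratic for a:
a = d − √(d² − 2M_n/(0.85 f'_c b)) = 815 − √(815² − 2 × 1355.56×10⁶/(0.85 × 29.7 × 550)) = 130.19 mm.
A_s = 0.85 f'_c a b / f_y = 0.85 × 29.7 × 130.19 × 550 / 400 = 4519.1 mm².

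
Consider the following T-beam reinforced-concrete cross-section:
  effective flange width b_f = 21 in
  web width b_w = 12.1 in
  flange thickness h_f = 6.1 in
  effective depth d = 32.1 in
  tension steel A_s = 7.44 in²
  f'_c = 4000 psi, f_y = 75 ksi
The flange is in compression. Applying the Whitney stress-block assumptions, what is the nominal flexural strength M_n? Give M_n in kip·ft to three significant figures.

Tension: T = A_s f_y = 7.44 × 75 = 558 kips.
Try a within the flange: a = T/(0.85 f'_c b_f) = 558/(0.85 × 4 × 21) = 7.815 in.
a = 7.815 > h_f = 6.1 in: the block extends into the web. Split into flange-overhang and web parts.
C_f = 0.85 f'_c (b_f − b_w) h_f = 0.85 × 4 × (21 − 12.1) × 6.1 = 184.6 kips.
Remaining web compression depth: a_w = (T − C_f)/(0.85 f'_c b_w) = (558 − 184.6)/(0.85 × 4 × 12.1) = 9.076 in.
M_n = C_f(d − h_f/2) + (T − C_f)(d − a_w/2) = 184.6 × (32.1 − 3.05) + 373.4 × (32.1 − 4.538) = 5362.6 + 10291.7 = 15654.3 kip·in.
M_n = 15654.3/12 = 1304.53 kip·ft.

M_n ≈ 1300 kip·ft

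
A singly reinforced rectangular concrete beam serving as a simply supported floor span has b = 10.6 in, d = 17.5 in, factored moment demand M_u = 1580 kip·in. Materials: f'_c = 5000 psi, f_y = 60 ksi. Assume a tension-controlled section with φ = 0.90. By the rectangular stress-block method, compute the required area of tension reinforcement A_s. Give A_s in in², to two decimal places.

M_n = M_u/φ = 1580/0.90 = 1755.56 kip·in.
From M_n = 0.85 f'_c a b (d − a/2):
a = d − √(d² − 2M_n/(0.85 f'_c b)) = 17.5 − √(17.5² − 2 × 1755.56/(0.85 × 5 × 10.6)) = 2.390 in.
A_s = 0.85 f'_c a b / f_y = 0.85 × 5 × 2.390 × 10.6 / 60 = 1.794 in².

A_s ≈ 1.79 in²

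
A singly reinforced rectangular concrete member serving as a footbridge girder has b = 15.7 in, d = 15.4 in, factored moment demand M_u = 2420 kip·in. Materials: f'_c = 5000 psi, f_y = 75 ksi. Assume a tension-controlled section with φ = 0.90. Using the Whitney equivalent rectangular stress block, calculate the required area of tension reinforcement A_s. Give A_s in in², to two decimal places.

A_s ≈ 2.57 in²

M_n = M_u/φ = 2420/0.90 = 2688.89 kip·in.
From M_n = 0.85 f'_c a b (d − a/2):
a = d − √(d² − 2M_n/(0.85 f'_c b)) = 15.4 − √(15.4² − 2 × 2688.89/(0.85 × 5 × 15.7)) = 2.887 in.
A_s = 0.85 f'_c a b / f_y = 0.85 × 5 × 2.887 × 15.7 / 75 = 2.568 in².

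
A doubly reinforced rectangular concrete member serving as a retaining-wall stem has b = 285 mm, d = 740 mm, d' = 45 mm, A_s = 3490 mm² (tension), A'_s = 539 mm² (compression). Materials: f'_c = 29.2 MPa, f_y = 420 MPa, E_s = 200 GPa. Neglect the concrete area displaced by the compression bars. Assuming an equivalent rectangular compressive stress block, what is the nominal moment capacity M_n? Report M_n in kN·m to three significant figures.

Assume both tension and compression steel yield.
Net tension couple steel: A_s − A'_s = 2951 mm².
a = (A_s − A'_s) f_y / (0.85 f'_c b) = 1239420/(0.85 × 29.2 × 285) = 175.22 mm.
c = a/β₁ = 175.22/0.841 = 208.35 mm; ε'_s = 0.003(c − d')/c = 0.0024 ≥ f_y/E_s = 0.0021, so compression steel does yield.
M_n = (A_s − A'_s) f_y (d − a/2) + A'_s f_y (d − d') = [1239420 × (740 − 87.61) + 226380 × (740 − 45)] × 10⁻⁶ = 808.59 + 157.33 = 965.92 kN·m.

M_n ≈ 966 kN·m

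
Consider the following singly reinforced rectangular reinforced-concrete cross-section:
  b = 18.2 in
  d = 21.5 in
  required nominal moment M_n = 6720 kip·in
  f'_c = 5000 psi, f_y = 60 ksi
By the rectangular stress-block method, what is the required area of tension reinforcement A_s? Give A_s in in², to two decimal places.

From M_n = 0.85 f'_c a b (d − a/2):
a = d − √(d² − 2M_n/(0.85 f'_c b)) = 21.5 − √(21.5² − 2 × 6720/(0.85 × 5 × 18.2)) = 4.515 in.
A_s = 0.85 f'_c a b / f_y = 0.85 × 5 × 4.515 × 18.2 / 60 = 5.821 in².

A_s ≈ 5.82 in²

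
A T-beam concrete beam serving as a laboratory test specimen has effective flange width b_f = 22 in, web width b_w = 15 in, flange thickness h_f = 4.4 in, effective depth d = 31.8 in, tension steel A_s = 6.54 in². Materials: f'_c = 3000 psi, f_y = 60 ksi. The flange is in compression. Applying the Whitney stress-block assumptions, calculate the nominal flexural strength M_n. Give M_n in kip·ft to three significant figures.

Tension: T = A_s f_y = 6.54 × 60 = 392.4 kips.
Try a within the flange: a = T/(0.85 f'_c b_f) = 392.4/(0.85 × 3 × 22) = 6.995 in.
a = 6.995 > h_f = 4.4 in: the block extends into the web. Split into flange-overhang and web parts.
C_f = 0.85 f'_c (b_f − b_w) h_f = 0.85 × 3 × (22 − 15) × 4.4 = 78.5 kips.
Remaining web compression depth: a_w = (T − C_f)/(0.85 f'_c b_w) = (392.4 − 78.5)/(0.85 × 3 × 15) = 8.207 in.
M_n = C_f(d − h_f/2) + (T − C_f)(d − a_w/2) = 78.5 × (31.8 − 2.2) + 313.9 × (31.8 − 4.1035) = 2323.6 + 8693.9 = 11017.5 kip·in.
M_n = 11017.5/12 = 918.13 kip·ft.

M_n ≈ 918 kip·ft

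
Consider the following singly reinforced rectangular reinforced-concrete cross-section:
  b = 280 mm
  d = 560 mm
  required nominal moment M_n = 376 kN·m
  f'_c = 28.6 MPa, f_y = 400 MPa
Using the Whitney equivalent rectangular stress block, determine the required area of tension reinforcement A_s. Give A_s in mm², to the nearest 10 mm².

With M_n = 0.85 f'_c a b (d − a/2), solve the quadratic for a:
a = d − √(d² − 2M_n/(0.85 f'_c b)) = 560 − √(560² − 2 × 376×10⁶/(0.85 × 28.6 × 280)) = 109.31 mm.
A_s = 0.85 f'_c a b / f_y = 0.85 × 28.6 × 109.31 × 280 / 400 = 1860.1 mm².

A_s ≈ 1860 mm²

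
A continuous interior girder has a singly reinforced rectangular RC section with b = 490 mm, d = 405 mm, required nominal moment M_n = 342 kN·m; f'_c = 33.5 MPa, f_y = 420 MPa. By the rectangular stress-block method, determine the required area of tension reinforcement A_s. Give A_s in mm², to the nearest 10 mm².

A_s ≈ 2190 mm²

With M_n = 0.85 f'_c a b (d − a/2), solve the quadratic for a:
a = d − √(d² − 2M_n/(0.85 f'_c b)) = 405 − √(405² − 2 × 342×10⁶/(0.85 × 33.5 × 490)) = 65.88 mm.
A_s = 0.85 f'_c a b / f_y = 0.85 × 33.5 × 65.88 × 490 / 420 = 2188.6 mm².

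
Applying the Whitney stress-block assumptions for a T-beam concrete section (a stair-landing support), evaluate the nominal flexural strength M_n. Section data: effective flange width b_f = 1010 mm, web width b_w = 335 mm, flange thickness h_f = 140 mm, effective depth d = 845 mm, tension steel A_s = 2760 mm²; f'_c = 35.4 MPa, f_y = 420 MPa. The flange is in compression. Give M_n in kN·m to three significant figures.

M_n ≈ 957 kN·m

Tension: T = A_s f_y = 2760 × 420 = 1159200 N.
Try a within the flange: a = T/(0.85 f'_c b_f) = 1159200/(0.85 × 35.4 × 1010) = 38.14 mm.
Since a = 38.14 ≤ h_f = 140 mm, the stress block lies entirely in the flange; analyse as a rectangular beam of width b_f.
M_n = T(d − a/2) = 1159200 × (845 − 19.07) = 957.42 × 10⁶ N·mm.
M_n = 957.42 kN·m.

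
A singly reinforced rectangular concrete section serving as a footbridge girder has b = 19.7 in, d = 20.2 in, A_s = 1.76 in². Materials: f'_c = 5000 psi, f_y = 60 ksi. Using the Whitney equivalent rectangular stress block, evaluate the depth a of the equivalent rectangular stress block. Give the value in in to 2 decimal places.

a ≈ 1.26 in

T = A_s f_y = 1.76 × 60 = 105.6 kips.
a = T/(0.85 f'_c b) = 105.6/(0.85 × 5 × 19.7) = 1.26 in.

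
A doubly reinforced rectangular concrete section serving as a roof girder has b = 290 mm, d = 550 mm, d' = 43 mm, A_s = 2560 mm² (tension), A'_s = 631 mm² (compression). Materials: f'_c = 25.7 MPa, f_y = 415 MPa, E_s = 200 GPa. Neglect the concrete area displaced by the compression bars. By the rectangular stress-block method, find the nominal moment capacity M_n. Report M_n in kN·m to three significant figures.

M_n ≈ 522 kN·m

Assume both tension and compression steel yield.
Net tension couple steel: A_s − A'_s = 1929 mm².
a = (A_s − A'_s) f_y / (0.85 f'_c b) = 800535/(0.85 × 25.7 × 290) = 126.37 mm.
c = a/β₁ = 126.37/0.85 = 148.67 mm; ε'_s = 0.003(c − d')/c = 0.0021 ≥ f_y/E_s = 0.0021, so compression steel does yield.
M_n = (A_s − A'_s) f_y (d − a/2) + A'_s f_y (d − d') = [800535 × (550 − 63.185) + 261865 × (550 − 43)] × 10⁻⁶ = 389.71 + 132.77 = 522.48 kN·m.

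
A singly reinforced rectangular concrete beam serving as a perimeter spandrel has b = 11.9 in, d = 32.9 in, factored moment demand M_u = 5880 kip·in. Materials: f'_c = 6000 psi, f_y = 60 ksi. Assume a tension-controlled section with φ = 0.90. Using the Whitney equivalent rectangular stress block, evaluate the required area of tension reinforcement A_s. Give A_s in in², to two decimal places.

A_s ≈ 3.49 in²

M_n = M_u/φ = 5880/0.90 = 6533.33 kip·in.
From M_n = 0.85 f'_c a b (d − a/2):
a = d − √(d² − 2M_n/(0.85 f'_c b)) = 32.9 − √(32.9² − 2 × 6533.33/(0.85 × 6 × 11.9)) = 3.453 in.
A_s = 0.85 f'_c a b / f_y = 0.85 × 6 × 3.453 × 11.9 / 60 = 3.493 in².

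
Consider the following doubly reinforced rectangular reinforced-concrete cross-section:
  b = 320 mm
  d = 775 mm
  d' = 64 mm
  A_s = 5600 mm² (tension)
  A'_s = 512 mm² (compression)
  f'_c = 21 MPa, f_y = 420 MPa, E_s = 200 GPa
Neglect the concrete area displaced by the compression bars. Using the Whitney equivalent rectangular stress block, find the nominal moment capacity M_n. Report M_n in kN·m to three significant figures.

Assume both tension and compression steel yield.
Net tension couple steel: A_s − A'_s = 5088 mm².
a = (A_s − A'_s) f_y / (0.85 f'_c b) = 2136960/(0.85 × 21 × 320) = 374.12 mm.
c = a/β₁ = 374.12/0.85 = 440.14 mm; ε'_s = 0.003(c − d')/c = 0.0026 ≥ f_y/E_s = 0.0021, so compression steel does yield.
M_n = (A_s − A'_s) f_y (d − a/2) + A'_s f_y (d − d') = [2136960 × (775 − 187.06) + 215040 × (775 − 64)] × 10⁻⁶ = 1256.40 + 152.89 = 1409.29 kN·m.

M_n ≈ 1410 kN·m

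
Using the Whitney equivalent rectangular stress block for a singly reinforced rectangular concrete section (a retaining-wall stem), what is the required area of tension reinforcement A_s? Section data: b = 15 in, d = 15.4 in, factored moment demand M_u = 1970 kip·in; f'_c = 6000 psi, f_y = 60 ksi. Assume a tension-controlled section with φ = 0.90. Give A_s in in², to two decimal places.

A_s ≈ 2.53 in²

M_n = M_u/φ = 1970/0.90 = 2188.89 kip·in.
From M_n = 0.85 f'_c a b (d − a/2):
a = d − √(d² − 2M_n/(0.85 f'_c b)) = 15.4 − √(15.4² − 2 × 2188.89/(0.85 × 6 × 15)) = 1.986 in.
A_s = 0.85 f'_c a b / f_y = 0.85 × 6 × 1.986 × 15 / 60 = 2.532 in².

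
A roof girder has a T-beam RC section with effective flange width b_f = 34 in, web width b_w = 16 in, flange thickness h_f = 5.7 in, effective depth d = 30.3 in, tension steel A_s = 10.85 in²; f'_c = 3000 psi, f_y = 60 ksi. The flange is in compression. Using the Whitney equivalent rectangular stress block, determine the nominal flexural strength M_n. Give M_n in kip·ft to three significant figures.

M_n ≈ 1430 kip·ft

Tension: T = A_s f_y = 10.85 × 60 = 651 kips.
Try a within the flange: a = T/(0.85 f'_c b_f) = 651/(0.85 × 3 × 34) = 7.509 in.
a = 7.509 > h_f = 5.7 in: the block extends into the web. Split into flange-overhang and web parts.
C_f = 0.85 f'_c (b_f − b_w) h_f = 0.85 × 3 × (34 − 16) × 5.7 = 261.6 kips.
Remaining web compression depth: a_w = (T − C_f)/(0.85 f'_c b_w) = (651 − 261.6)/(0.85 × 3 × 16) = 9.544 in.
M_n = C_f(d − h_f/2) + (T − C_f)(d − a_w/2) = 261.6 × (30.3 − 2.85) + 389.4 × (30.3 − 4.772) = 7180.9 + 9940.6 = 17121.5 kip·in.
M_n = 17121.5/12 = 1426.79 kip·ft.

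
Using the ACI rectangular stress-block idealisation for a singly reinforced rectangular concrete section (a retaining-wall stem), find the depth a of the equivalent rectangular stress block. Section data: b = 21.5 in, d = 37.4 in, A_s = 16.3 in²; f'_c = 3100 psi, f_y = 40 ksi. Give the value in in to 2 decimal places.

T = A_s f_y = 16.3 × 40 = 652 kips.
a = T/(0.85 f'_c b) = 652/(0.85 × 3.1 × 21.5) = 11.51 in.

a ≈ 11.51 in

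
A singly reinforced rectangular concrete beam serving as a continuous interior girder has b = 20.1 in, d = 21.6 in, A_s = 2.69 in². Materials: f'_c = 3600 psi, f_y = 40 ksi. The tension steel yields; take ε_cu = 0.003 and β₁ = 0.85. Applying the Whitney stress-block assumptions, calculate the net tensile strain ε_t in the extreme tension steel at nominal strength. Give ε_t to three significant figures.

a = A_s f_y/(0.85 f'_c b) = 1.749 in.
β₁ = 0.85, so c = a/β₁ = 1.749/0.85 = 2.058 in.
From the linear strain diagram with ε_cu = 0.003: ε_t = 0.003 (d − c)/c = 0.003 × (21.6 − 2.058)/2.058 = 0.0285.
Since ε_t ≥ 0.005, the section is tension-controlled.

ε_t ≈ 0.0285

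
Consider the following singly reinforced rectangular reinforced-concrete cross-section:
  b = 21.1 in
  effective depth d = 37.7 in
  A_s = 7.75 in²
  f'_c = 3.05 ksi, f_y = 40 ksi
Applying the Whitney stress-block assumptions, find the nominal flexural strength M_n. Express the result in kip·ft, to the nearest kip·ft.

M_n ≈ 901 kip·ft

T = A_s f_y = 7.75 × 40 = 310 kips.
a = T/(0.85 f'_c b) = 310/(0.85 × 3.05 × 21.1) = 5.667 in.
M_n = T(d − a/2) = 310 × (37.7 − 2.8335) = 10808.6 kip·in = 10808.6/12 = 900.72 kip·ft.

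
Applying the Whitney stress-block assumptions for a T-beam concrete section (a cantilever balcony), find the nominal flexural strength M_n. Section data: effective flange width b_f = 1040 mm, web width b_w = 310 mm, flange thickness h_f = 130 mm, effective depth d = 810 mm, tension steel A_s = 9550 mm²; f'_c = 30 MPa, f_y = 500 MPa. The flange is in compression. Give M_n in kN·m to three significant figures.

Tension: T = A_s f_y = 9550 × 500 = 4775000 N.
Try a within the flange: a = T/(0.85 f'_c b_f) = 4775000/(0.85 × 30 × 1040) = 180.05 mm.
a = 180.05 > h_f = 130 mm: the block extends into the web. Split into flange-overhang and web parts.
C_f = 0.85 f'_c (b_f − b_w) h_f = 0.85 × 30 × (1040 − 310) × 130 = 2419950 N.
Remaining web compression depth: a_w = (T − C_f)/(0.85 f'_c b_w) = (4775000 − 2419950)/(0.85 × 30 × 310) = 297.92 mm.
M_n = C_f(d − h_f/2) + (T − C_f)(d − a_w/2) = 2419950 × (810 − 65) + 2355050 × (810 − 148.96) = 1802.86 + 1556.78 = 3359.64 × 10⁶ N·mm.
M_n = 3359.64 kN·m.

M_n ≈ 3360 kN·m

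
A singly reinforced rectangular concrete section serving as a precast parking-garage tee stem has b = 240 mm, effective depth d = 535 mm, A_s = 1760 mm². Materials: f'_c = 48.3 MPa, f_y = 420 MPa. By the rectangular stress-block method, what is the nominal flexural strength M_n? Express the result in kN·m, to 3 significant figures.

T = A_s f_y = 1760 × 420 = 739200 N = 739.2 kN.
From C = T: a = T/(0.85 f'_c b) = 739200/(0.85 × 48.3 × 240) = 75.02 mm.
M_n = T(d − a/2) = 739.2 kN × (535 − 37.51) mm = 367.74 kN·m.

M_n ≈ 368 kN·m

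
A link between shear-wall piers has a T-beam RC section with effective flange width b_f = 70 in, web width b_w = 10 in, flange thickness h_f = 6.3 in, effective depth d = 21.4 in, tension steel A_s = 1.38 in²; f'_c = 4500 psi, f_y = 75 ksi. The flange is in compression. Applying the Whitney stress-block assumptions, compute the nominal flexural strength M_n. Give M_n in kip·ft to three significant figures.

Tension: T = A_s f_y = 1.38 × 75 = 103.5 kips.
Try a within the flange: a = T/(0.85 f'_c b_f) = 103.5/(0.85 × 4.5 × 70) = 0.387 in.
Since a = 0.387 ≤ h_f = 6.3 in, the stress block lies entirely in the flange; analyse as a rectangular beam of width b_f.
M_n = T(d − a/2) = 103.5 × (21.4 − 0.1935) = 2194.9 kip·in.
M_n = 2194.9/12 = 182.91 kip·ft.

M_n ≈ 183 kip·ft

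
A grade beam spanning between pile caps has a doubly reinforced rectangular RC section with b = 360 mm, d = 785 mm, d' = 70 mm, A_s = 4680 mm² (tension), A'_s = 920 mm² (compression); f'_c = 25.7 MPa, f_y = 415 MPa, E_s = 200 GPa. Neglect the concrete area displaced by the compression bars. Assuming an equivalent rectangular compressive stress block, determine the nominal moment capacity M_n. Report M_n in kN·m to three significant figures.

M_n ≈ 1340 kN·m

Assume both tension and compression steel yield.
Net tension couple steel: A_s − A'_s = 3760 mm².
a = (A_s − A'_s) f_y / (0.85 f'_c b) = 1560400/(0.85 × 25.7 × 360) = 198.42 mm.
c = a/β₁ = 198.42/0.85 = 233.44 mm; ε'_s = 0.003(c − d')/c = 0.0021 ≥ f_y/E_s = 0.0021, so compression steel does yield.
M_n = (A_s − A'_s) f_y (d − a/2) + A'_s f_y (d − d') = [1560400 × (785 − 99.21) + 381800 × (785 − 70)] × 10⁻⁶ = 1070.11 + 272.99 = 1343.10 kN·m.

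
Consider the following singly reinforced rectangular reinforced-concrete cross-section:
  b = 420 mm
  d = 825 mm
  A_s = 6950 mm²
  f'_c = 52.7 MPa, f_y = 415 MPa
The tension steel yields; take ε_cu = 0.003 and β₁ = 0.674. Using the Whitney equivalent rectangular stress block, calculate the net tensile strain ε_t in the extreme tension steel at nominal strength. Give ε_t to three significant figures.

a = A_s f_y/(0.85 f'_c b) = 153.30 mm.
β₁ = 0.674, so c = a/β₁ = 153.30/0.674 = 227.45 mm.
From the linear strain diagram with ε_cu = 0.003: ε_t = 0.003 (d − c)/c = 0.003 × (825 − 227.45)/227.45 = 0.00788.
Since ε_t ≥ 0.005, the section is tension-controlled.

ε_t ≈ 0.00788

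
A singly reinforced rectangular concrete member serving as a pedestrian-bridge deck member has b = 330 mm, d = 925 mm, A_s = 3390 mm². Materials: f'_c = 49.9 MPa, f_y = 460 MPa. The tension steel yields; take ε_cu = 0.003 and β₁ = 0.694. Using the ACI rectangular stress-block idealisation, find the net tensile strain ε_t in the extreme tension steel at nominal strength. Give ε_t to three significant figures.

a = A_s f_y/(0.85 f'_c b) = 111.41 mm.
β₁ = 0.694, so c = a/β₁ = 111.41/0.694 = 160.53 mm.
From the linear strain diagram with ε_cu = 0.003: ε_t = 0.003 (d − c)/c = 0.003 × (925 − 160.53)/160.53 = 0.0143.
Since ε_t ≥ 0.005, the section is tension-controlled.

ε_t ≈ 0.0143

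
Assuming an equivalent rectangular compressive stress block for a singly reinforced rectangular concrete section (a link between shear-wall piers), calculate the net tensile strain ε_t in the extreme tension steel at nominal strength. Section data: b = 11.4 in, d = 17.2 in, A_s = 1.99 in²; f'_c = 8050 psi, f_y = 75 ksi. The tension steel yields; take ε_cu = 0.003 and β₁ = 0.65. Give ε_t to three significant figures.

ε_t ≈ 0.0145

a = A_s f_y/(0.85 f'_c b) = 1.913 in.
β₁ = 0.65, so c = a/β₁ = 1.913/0.65 = 2.943 in.
From the linear strain diagram with ε_cu = 0.003: ε_t = 0.003 (d − c)/c = 0.003 × (17.2 − 2.943)/2.943 = 0.0145.
Since ε_t ≥ 0.005, the section is tension-controlled.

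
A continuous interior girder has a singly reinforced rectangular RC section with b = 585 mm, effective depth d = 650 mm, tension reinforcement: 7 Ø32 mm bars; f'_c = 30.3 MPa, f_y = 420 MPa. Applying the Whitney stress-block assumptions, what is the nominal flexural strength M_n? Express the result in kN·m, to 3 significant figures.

A_s = 7 × 804 = 5628 mm².
T = A_s f_y = 5628 × 420 = 2363760 N = 2363.76 kN.
From C = T: a = T/(0.85 f'_c b) = 2363760/(0.85 × 30.3 × 585) = 156.89 mm.
M_n = T(d − a/2) = 2363.76 kN × (650 − 78.445) mm = 1351.02 kN·m.

M_n ≈ 1350 kN·m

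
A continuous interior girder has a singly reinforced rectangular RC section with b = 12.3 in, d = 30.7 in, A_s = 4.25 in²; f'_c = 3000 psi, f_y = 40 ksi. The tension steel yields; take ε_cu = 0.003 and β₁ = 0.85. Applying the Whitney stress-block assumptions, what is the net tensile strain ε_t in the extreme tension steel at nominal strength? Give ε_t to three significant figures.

ε_t ≈ 0.0114

a = A_s f_y/(0.85 f'_c b) = 5.420 in.
β₁ = 0.85, so c = a/β₁ = 5.420/0.85 = 6.376 in.
From the linear strain diagram with ε_cu = 0.003: ε_t = 0.003 (d − c)/c = 0.003 × (30.7 − 6.376)/6.376 = 0.0114.
Since ε_t ≥ 0.005, the section is tension-controlled.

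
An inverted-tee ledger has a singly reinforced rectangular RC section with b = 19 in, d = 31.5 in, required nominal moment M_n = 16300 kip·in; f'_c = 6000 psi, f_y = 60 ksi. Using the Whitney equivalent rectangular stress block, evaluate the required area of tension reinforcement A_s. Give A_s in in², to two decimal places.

From M_n = 0.85 f'_c a b (d − a/2):
a = d − √(d² − 2M_n/(0.85 f'_c b)) = 31.5 − √(31.5² − 2 × 16300/(0.85 × 6 × 19)) = 5.891 in.
A_s = 0.85 f'_c a b / f_y = 0.85 × 6 × 5.891 × 19 / 60 = 9.514 in².

A_s ≈ 9.51 in²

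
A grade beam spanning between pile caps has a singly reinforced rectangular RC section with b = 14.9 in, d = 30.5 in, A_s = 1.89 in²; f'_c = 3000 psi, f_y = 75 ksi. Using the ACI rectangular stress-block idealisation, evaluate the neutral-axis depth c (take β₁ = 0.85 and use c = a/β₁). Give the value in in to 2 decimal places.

T = A_s f_y = 1.89 × 75 = 141.75 kips.
a = T/(0.85 f'_c b) = 141.75/(0.85 × 3 × 14.9) = 3.7308 in.
With β₁ = 0.85, c = a/β₁ = 3.7308/0.85 = 4.39 in.

c ≈ 4.39 in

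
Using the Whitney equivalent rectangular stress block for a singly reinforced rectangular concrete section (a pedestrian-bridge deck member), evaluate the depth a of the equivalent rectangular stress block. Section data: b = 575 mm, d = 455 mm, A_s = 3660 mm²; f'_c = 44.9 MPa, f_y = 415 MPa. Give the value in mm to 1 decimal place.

a ≈ 69.2 mm

T = A_s f_y = 3660 × 415 = 1518900 N = 1518.9 kN.
Setting C = 0.85 f'_c a b equal to T: a = 1518900/(0.85 × 44.9 × 575) = 69.2 mm.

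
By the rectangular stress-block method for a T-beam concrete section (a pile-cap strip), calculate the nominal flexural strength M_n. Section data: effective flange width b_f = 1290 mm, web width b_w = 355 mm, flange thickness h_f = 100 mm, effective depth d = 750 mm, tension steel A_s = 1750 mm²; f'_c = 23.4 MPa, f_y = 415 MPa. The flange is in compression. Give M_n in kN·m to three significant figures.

M_n ≈ 534 kN·m

Tension: T = A_s f_y = 1750 × 415 = 726250 N.
Try a within the flange: a = T/(0.85 f'_c b_f) = 726250/(0.85 × 23.4 × 1290) = 28.30 mm.
Since a = 28.30 ≤ h_f = 100 mm, the stress block lies entirely in the flange; analyse as a rectangular beam of width b_f.
M_n = T(d − a/2) = 726250 × (750 − 14.15) = 534.41 × 10⁶ N·mm.
M_n = 534.41 kN·m.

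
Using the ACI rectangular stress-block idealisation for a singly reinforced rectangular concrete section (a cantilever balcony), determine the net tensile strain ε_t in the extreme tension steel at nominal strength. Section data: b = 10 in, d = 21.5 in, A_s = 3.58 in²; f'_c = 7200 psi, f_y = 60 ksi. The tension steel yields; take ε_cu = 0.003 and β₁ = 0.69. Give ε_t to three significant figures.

ε_t ≈ 0.00968

a = A_s f_y/(0.85 f'_c b) = 3.510 in.
β₁ = 0.69, so c = a/β₁ = 3.510/0.69 = 5.087 in.
From the linear strain diagram with ε_cu = 0.003: ε_t = 0.003 (d − c)/c = 0.003 × (21.5 − 5.087)/5.087 = 0.00968.
Since ε_t ≥ 0.005, the section is tension-controlled.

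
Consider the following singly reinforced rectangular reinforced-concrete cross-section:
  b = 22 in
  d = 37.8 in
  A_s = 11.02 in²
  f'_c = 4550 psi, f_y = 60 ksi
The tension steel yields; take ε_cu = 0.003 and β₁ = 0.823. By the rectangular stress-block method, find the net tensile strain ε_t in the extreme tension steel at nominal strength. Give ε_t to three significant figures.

a = A_s f_y/(0.85 f'_c b) = 7.771 in.
β₁ = 0.823, so c = a/β₁ = 7.771/0.823 = 9.442 in.
From the linear strain diagram with ε_cu = 0.003: ε_t = 0.003 (d − c)/c = 0.003 × (37.8 − 9.442)/9.442 = 0.00901.
Since ε_t ≥ 0.005, the section is tension-controlled.

ε_t ≈ 0.00901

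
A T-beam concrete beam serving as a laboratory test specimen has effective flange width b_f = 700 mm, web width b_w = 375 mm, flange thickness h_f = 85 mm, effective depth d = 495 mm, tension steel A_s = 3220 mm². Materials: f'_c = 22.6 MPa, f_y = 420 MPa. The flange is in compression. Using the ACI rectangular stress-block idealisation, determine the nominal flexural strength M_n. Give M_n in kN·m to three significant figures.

M_n ≈ 600 kN·m

Tension: T = A_s f_y = 3220 × 420 = 1352400 N.
Try a within the flange: a = T/(0.85 f'_c b_f) = 1352400/(0.85 × 22.6 × 700) = 100.57 mm.
a = 100.57 > h_f = 85 mm: the block extends into the web. Split into flange-overhang and web parts.
C_f = 0.85 f'_c (b_f − b_w) h_f = 0.85 × 22.6 × (700 − 375) × 85 = 530676 N.
Remaining web compression depth: a_w = (T − C_f)/(0.85 f'_c b_w) = (1352400 − 530676)/(0.85 × 22.6 × 375) = 114.07 mm.
M_n = C_f(d − h_f/2) + (T − C_f)(d − a_w/2) = 530676 × (495 − 42.5) + 821724 × (495 − 57.035) = 240.13 + 359.89 = 600.02 × 10⁶ N·mm.
M_n = 600.02 kN·m.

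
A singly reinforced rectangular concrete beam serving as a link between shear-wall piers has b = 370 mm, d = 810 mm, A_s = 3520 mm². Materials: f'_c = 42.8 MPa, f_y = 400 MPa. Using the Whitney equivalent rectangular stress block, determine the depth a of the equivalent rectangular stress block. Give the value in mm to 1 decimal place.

T = A_s f_y = 3520 × 400 = 1408000 N = 1408 kN.
Setting C = 0.85 f'_c a b equal to T: a = 1408000/(0.85 × 42.8 × 370) = 104.6 mm.

a ≈ 104.6 mm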